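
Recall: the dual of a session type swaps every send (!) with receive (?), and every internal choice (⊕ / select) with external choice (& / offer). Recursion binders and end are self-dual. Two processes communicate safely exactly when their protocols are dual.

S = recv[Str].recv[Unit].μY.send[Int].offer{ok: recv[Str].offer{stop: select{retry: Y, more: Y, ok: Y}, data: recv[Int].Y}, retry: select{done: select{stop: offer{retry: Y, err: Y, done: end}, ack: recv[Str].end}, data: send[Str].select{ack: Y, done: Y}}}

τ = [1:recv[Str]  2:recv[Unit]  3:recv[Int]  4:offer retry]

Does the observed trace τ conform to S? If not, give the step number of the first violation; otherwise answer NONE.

step 1: recv[Str]  match  now at recv[Unit].μY.…
step 2: recv[Unit]  match  now at μY.…
step 3: got recv[Int], protocol expects send[Int]  ✗

3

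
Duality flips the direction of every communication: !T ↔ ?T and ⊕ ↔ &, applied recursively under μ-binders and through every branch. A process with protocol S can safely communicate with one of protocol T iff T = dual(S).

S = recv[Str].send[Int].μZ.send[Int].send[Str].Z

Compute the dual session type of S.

recv[Str] = send[Str]
  send[Int] = recv[Int]
    μZ = μZ  (binder kept)
      send[Int] = recv[Int]
        send[Str] = recv[Str]
          Z ↦ Z

send[Str].recv[Int].μZ.recv[Int].recv[Str].Z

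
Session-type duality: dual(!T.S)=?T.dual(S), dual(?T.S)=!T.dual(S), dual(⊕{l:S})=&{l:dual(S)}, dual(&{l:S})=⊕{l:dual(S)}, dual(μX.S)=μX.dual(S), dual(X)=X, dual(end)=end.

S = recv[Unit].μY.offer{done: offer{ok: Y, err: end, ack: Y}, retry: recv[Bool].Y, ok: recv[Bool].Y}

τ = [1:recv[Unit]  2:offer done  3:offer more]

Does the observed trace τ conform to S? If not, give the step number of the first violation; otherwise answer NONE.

step 1: recv[Unit]  ok  now at μY.…
step 2: offer done  ok  now at offer{ok: μY.…, err: end, ack: μY.…}
step 3: got offer more, protocol expects offer ok or offer err or offer ack  ✗

3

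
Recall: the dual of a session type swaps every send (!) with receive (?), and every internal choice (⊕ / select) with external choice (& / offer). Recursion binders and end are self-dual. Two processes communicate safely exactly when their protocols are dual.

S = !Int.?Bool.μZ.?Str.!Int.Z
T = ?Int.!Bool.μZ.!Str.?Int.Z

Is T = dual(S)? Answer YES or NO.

!Int vs ?Int  ok
  ?Bool vs !Bool  ok
    μZ vs μZ  ok (binder kept)
      ?Str vs !Str  ok
        !Int vs ?Int  ok
          Z vs Z  ok

YES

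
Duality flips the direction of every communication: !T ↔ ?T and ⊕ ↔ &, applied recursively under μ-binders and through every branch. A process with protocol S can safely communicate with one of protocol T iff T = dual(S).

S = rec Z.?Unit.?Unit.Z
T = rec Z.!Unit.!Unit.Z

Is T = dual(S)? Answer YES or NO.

rec Z | rec Z  match (binder kept)
  ?Unit | !Unit  match
    ?Unit | !Unit  match
      Z | Z  match

YES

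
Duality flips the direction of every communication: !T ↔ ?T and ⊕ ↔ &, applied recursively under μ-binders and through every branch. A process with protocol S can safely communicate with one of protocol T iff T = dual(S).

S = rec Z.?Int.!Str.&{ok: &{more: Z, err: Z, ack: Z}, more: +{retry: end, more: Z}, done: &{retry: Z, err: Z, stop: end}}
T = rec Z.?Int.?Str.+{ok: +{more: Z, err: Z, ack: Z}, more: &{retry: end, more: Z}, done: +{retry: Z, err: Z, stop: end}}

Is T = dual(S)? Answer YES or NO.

rec Z | rec Z  ok (rec unchanged)
  ?Int | ?Int  ✗ same direction on both sides — not dual

NO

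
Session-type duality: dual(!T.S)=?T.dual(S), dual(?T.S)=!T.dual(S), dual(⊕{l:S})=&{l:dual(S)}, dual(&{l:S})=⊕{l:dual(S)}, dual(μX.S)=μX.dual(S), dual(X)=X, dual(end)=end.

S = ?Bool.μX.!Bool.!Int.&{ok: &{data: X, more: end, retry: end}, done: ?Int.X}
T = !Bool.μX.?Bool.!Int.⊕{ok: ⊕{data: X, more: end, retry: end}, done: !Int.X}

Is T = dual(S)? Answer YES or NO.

NO

?Bool ‖ !Bool  match
  μX ‖ μX  match (binder kept)
    !Bool ‖ ?Bool  match
      !Int ‖ !Int  ✗ same direction on both sides — not dual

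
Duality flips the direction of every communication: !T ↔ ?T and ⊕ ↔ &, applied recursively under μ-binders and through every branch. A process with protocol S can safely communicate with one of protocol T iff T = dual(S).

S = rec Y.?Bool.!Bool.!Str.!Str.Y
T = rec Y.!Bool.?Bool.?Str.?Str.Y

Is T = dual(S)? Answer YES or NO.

YES

rec Y | rec Y  ✓ (rec unchanged)
  ?Bool | !Bool  ✓
    !Bool | ?Bool  ✓
      !Str | ?Str  ✓
        !Str | ?Str  ✓
          Y | Y  ✓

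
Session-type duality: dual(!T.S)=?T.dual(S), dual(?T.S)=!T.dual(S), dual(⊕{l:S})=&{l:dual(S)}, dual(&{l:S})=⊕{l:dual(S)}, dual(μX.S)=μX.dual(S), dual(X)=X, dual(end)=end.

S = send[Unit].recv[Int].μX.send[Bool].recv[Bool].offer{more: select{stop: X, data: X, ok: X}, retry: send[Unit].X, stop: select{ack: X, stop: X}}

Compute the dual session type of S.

send[Unit] ↦ recv[Unit]
  recv[Int] ↦ send[Int]
    μX ↦ μX  (μ self-dual)
      send[Bool] ↦ recv[Bool]
        recv[Bool] ↦ send[Bool]
          offer{more,retry,stop} ↦ select{more,retry,stop}  (offer→select)
            case more:
              select{stop,data,ok} ↦ offer{stop,data,ok}  (internal→external)
                case stop:
                  X ↦ X
                case data:
                  X ↦ X
                case ok:
                  X ↦ X
            case retry:
              send[Unit] ↦ recv[Unit]
                X ↦ X
            case stop:
              select{ack,stop} ↦ offer{ack,stop}  (internal→external)
                case ack:
                  X ↦ X
                case stop:
                  X ↦ X

recv[Unit].send[Int].μX.recv[Bool].send[Bool].select{more: offer{stop: X, data: X, ok: X}, retry: recv[Unit].X, stop: offer{ack: X, stop: X}}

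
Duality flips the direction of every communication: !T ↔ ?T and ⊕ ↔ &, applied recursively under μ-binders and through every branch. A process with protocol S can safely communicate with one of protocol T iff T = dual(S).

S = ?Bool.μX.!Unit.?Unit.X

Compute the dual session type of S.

?Bool = !Bool
  μX = μX  (binder kept)
    !Unit = ?Unit
      ?Unit = !Unit
        X self-dual

!Bool.μX.?Unit.!Unit.X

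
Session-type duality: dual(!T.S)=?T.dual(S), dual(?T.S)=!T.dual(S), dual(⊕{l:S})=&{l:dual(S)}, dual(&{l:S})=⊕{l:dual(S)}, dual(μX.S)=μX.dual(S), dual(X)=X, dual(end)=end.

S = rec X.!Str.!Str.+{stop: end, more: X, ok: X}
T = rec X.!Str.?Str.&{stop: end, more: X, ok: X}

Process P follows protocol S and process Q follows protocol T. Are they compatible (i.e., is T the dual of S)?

NO

rec X | rec X  ok (μ self-dual)
  !Str | !Str  ✗ same direction on both sides — not dual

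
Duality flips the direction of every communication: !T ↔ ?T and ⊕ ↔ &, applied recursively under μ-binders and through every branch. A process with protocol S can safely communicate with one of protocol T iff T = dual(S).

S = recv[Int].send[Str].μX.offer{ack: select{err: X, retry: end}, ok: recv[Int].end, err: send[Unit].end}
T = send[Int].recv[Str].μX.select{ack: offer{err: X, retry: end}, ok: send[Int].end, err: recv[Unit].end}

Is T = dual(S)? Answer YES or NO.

recv[Int] | send[Int]  ✓
  send[Str] | recv[Str]  ✓
    μX | μX  ✓ (μ self-dual)
      offer{ack,ok,err} | select{ack,ok,err}  ✓ label sets agree
        case ack:
          select{err,retry} | offer{err,retry}  ✓ label sets agree
            case err:
              X | X  ✓
            case retry:
              end | end  ✓
        case ok:
          recv[Int] | send[Int]  ✓
            end | end  ✓
        case err:
          send[Unit] | recv[Unit]  ✓
            end | end  ✓

YES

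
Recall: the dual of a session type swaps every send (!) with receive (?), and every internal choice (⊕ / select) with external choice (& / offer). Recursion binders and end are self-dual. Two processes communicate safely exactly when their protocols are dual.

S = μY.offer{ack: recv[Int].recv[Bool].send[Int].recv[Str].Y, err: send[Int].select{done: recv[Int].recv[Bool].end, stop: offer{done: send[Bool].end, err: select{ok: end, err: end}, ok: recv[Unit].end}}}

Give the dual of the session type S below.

μY ↦ μY  (binder kept)
  offer{ack,err} ↦ select{ack,err}  (offer→select)
    [ack]
      recv[Int] ↦ send[Int]
        recv[Bool] ↦ send[Bool]
          send[Int] ↦ recv[Int]
            recv[Str] ↦ send[Str]
              Y ↦ Y
    [err]
      send[Int] ↦ recv[Int]
        select{done,stop} ↦ offer{done,stop}  (⊕→&)
          [done]
            recv[Int] ↦ send[Int]
              recv[Bool] ↦ send[Bool]
                end ↦ end
          [stop]
            offer{done,err,ok} ↦ select{done,err,ok}  (offer→select)
              [done]
                send[Bool] ↦ recv[Bool]
                  end ↦ end
              [err]
                select{ok,err} ↦ offer{ok,err}  (⊕→&)
                  [ok]
                    end ↦ end
                  [err]
                    end ↦ end
              [ok]
                recv[Unit] ↦ send[Unit]
                  end ↦ end

μY.select{ack: send[Int].send[Bool].recv[Int].send[Str].Y, err: recv[Int].offer{done: send[Int].send[Bool].end, stop: select{done: recv[Bool].end, err: offer{ok: end, err: end}, ok: send[Unit].end}}}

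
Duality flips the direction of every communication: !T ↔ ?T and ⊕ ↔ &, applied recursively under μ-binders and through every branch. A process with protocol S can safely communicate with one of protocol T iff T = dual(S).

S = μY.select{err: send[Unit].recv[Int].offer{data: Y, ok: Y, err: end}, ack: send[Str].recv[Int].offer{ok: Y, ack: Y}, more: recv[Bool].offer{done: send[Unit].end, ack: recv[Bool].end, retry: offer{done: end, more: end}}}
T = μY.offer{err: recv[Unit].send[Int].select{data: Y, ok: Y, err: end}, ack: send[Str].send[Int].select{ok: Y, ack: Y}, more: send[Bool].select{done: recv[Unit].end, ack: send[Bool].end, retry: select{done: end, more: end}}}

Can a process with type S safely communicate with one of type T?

μY ‖ μY  match (rec unchanged)
  select{err,ack,more} ‖ offer{err,ack,more}  match same labels
    • err:
      send[Unit] ‖ recv[Unit]  match
        recv[Int] ‖ send[Int]  match
          offer{data,ok,err} ‖ select{data,ok,err}  match same labels
            • data:
              Y ‖ Y  match
            • ok:
              Y ‖ Y  match
            • err:
              end ‖ end  match
    • ack:
      send[Str] ‖ send[Str]  ✗ same direction on both sides — not dual

NO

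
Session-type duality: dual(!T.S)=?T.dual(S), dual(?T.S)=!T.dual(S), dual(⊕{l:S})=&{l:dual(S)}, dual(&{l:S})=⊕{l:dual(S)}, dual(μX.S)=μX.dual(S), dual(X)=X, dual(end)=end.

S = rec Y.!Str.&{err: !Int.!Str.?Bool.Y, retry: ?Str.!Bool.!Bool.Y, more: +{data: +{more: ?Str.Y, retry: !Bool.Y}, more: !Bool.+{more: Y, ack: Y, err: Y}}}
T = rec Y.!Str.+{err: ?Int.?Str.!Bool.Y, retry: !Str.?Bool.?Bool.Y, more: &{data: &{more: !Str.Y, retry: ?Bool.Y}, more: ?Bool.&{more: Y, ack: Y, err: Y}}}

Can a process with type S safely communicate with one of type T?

rec Y vs rec Y  ok (rec unchanged)
  !Str vs !Str  ✗ same direction on both sides — not dual

NO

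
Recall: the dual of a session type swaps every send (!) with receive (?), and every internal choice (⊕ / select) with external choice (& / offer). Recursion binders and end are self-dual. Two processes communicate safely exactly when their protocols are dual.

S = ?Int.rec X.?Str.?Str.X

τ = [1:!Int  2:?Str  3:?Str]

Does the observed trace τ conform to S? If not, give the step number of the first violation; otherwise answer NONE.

1

step 1: got !Int, protocol expects ?Int  ✗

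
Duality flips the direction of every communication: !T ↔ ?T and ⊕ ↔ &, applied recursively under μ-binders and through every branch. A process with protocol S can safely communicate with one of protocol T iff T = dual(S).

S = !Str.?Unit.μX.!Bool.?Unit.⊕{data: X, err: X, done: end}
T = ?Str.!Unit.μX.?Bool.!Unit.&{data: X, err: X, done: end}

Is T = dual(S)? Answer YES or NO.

!Str vs ?Str  ✓
  ?Unit vs !Unit  ✓
    μX vs μX  ✓ (binder kept)
      !Bool vs ?Bool  ✓
        ?Unit vs !Unit  ✓
          ⊕{data,err,done} vs &{data,err,done}  ✓ labels match
            [data]
              X vs X  ✓
            [err]
              X vs X  ✓
            [done]
              end vs end  ✓

YES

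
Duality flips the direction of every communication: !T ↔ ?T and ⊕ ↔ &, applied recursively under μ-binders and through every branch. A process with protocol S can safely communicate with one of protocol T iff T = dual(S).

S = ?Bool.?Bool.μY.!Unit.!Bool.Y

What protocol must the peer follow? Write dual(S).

?Bool ↦ !Bool
  ?Bool ↦ !Bool
    μY ↦ μY  (rec unchanged)
      !Unit ↦ ?Unit
        !Bool ↦ ?Bool
          Y self-dual

!Bool.!Bool.μY.?Unit.?Bool.Y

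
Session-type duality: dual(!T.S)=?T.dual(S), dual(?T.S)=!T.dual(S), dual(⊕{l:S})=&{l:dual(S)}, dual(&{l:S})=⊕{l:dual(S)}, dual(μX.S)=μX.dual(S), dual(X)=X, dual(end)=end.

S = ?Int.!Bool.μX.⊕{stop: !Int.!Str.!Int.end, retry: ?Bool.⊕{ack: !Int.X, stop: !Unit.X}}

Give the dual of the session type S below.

!Int.?Bool.μX.&{stop: ?Int.?Str.?Int.end, retry: !Bool.&{ack: ?Int.X, stop: ?Unit.X}}

?Int = !Int
  !Bool = ?Bool
    μX = μX  (μ self-dual)
      ⊕{stop,retry} = &{stop,retry}  (⊕→&)
        [stop]
          !Int = ?Int
            !Str = ?Str
              !Int = ?Int
                end ↦ end
        [retry]
          ?Bool = !Bool
            ⊕{ack,stop} = &{ack,stop}  (⊕→&)
              [ack]
                !Int = ?Int
                  X ↦ X
              [stop]
                !Unit = ?Unit
                  X ↦ X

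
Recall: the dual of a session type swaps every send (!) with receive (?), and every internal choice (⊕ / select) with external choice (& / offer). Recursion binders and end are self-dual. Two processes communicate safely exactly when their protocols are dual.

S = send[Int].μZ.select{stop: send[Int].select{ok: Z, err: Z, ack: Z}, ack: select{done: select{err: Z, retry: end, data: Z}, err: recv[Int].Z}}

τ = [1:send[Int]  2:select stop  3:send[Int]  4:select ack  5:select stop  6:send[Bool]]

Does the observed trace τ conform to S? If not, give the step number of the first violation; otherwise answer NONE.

6

@1 send[Int]  ok  cont: μZ.…
@2 select stop  ok  cont: send[Int].select{ok: μZ.…, err: μZ.…, ack: μZ.…}
@3 send[Int]  ok  cont: select{ok: μZ.…, err: μZ.…, ack: μZ.…}
@4 select ack  ok  cont: μZ.…
@5 select stop  ok  cont: send[Int].select{ok: μZ.…, err: μZ.…, ack: μZ.…}
@6 got send[Bool], protocol expects send[Int]  ✗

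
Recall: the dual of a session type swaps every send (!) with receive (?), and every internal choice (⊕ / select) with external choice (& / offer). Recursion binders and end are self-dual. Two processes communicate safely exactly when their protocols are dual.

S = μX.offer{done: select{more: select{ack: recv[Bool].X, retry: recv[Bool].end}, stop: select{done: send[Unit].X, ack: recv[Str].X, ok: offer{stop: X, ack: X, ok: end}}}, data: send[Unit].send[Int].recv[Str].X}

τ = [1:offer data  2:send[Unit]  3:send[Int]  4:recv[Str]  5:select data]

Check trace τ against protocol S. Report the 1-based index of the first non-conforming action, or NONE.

@1 offer data  ✓  state: send[Unit].send[Int].recv[Str].μX.…
@2 send[Unit]  ✓  state: send[Int].recv[Str].μX.…
@3 send[Int]  ✓  state: recv[Str].μX.…
@4 recv[Str]  ✓  state: μX.…
@5 got select data, protocol expects offer done or offer data  ✗

5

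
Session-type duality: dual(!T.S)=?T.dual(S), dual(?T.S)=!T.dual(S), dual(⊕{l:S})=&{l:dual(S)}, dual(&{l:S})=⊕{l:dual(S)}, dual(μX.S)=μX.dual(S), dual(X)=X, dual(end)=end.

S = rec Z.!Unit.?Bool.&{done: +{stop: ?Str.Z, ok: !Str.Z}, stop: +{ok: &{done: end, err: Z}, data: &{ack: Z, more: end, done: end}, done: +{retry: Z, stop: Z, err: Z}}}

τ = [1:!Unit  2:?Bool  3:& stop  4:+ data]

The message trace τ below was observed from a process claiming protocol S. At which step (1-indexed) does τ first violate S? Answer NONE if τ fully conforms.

NONE

@1 !Unit  ✓  residual = ?Bool.&{done: +{stop: ?Str.rec Z.…, ok: !Str.rec Z.…}, stop: +{ok: &{done: end, err: rec Z.…}, data: &{ack: rec Z.…, more: end, done: end}, done: +{retry: rec Z.…, stop: rec Z.…, err: rec Z.…}}}
@2 ?Bool  ✓  residual = &{done: +{stop: ?Str.rec Z.…, ok: !Str.rec Z.…}, stop: +{ok: &{done: end, err: rec Z.…}, data: &{ack: rec Z.…, more: end, done: end}, done: +{retry: rec Z.…, stop: rec Z.…, err: rec Z.…}}}
@3 & stop  ✓  residual = +{ok: &{done: end, err: rec Z.…}, data: &{ack: rec Z.…, more: end, done: end}, done: +{retry: rec Z.…, stop: rec Z.…, err: rec Z.…}}
@4 + data  ✓  residual = &{ack: rec Z.…, more: end, done: end}
all 4 steps conform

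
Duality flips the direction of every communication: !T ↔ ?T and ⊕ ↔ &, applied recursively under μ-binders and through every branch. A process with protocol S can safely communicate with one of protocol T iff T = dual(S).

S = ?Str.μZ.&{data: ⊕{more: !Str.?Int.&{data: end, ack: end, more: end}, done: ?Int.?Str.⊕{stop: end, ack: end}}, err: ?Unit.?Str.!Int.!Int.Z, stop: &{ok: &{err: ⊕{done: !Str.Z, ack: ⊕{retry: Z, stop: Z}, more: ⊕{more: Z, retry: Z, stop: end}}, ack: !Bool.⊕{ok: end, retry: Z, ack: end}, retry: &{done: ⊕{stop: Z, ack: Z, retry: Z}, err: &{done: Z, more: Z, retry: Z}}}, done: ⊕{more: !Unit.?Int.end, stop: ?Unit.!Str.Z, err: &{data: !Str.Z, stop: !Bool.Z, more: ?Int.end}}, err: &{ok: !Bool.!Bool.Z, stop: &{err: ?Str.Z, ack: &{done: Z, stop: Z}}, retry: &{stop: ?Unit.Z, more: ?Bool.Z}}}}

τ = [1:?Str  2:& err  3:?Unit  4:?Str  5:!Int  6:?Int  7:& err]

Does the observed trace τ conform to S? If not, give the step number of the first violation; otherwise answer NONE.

6

[1] ?Str  ok  now at μZ.…
[2] & err  ok  now at ?Unit.?Str.!Int.!Int.μZ.…
[3] ?Unit  ok  now at ?Str.!Int.!Int.μZ.…
[4] ?Str  ok  now at !Int.!Int.μZ.…
[5] !Int  ok  now at !Int.μZ.…
[6] got ?Int, protocol expects !Int  ✗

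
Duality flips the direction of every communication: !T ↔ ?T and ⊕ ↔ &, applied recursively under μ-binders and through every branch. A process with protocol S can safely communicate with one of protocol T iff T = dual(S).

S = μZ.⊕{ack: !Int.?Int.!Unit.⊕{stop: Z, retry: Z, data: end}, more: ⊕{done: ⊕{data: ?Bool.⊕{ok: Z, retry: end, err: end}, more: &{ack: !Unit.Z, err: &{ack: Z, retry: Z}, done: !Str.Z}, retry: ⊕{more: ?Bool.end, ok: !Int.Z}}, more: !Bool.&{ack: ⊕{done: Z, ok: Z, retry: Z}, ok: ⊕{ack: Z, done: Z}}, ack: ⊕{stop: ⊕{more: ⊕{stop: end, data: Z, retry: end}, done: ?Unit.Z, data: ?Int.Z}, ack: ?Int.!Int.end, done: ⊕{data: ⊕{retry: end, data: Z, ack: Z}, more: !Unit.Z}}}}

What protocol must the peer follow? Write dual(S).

μZ ↦ μZ  (rec unchanged)
  ⊕{ack,more} ↦ &{ack,more}  (internal→external)
    case ack:
      !Int ↦ ?Int
        ?Int ↦ !Int
          !Unit ↦ ?Unit
            ⊕{stop,retry,data} ↦ &{stop,retry,data}  (internal→external)
              case stop:
                Z ↦ Z
              case retry:
                Z ↦ Z
              case data:
                end ↦ end
    case more:
      ⊕{done,more,ack} ↦ &{done,more,ack}  (internal→external)
        case done:
          ⊕{data,more,retry} ↦ &{data,more,retry}  (internal→external)
            case data:
              ?Bool ↦ !Bool
                ⊕{ok,retry,err} ↦ &{ok,retry,err}  (internal→external)
                  case ok:
                    Z ↦ Z
                  case retry:
                    end ↦ end
                  case err:
                    end ↦ end
            case more:
              &{ack,err,done} ↦ ⊕{ack,err,done}  (offer→select)
                case ack:
                  !Unit ↦ ?Unit
                    Z ↦ Z
                case err:
                  &{ack,retry} ↦ ⊕{ack,retry}  (offer→select)
                    case ack:
                      Z ↦ Z
                    case retry:
                      Z ↦ Z
                case done:
                  !Str ↦ ?Str
                    Z ↦ Z
            case retry:
              ⊕{more,ok} ↦ &{more,ok}  (internal→external)
                case more:
                  ?Bool ↦ !Bool
                    end ↦ end
                case ok:
                  !Int ↦ ?Int
                    Z ↦ Z
        case more:
          !Bool ↦ ?Bool
            &{ack,ok} ↦ ⊕{ack,ok}  (offer→select)
              case ack:
                ⊕{done,ok,retry} ↦ &{done,ok,retry}  (internal→external)
                  case done:
                    Z ↦ Z
                  case ok:
                    Z ↦ Z
                  case retry:
                    Z ↦ Z
              case ok:
                ⊕{ack,done} ↦ &{ack,done}  (internal→external)
                  case ack:
                    Z ↦ Z
                  case done:
                    Z ↦ Z
        case ack:
          ⊕{stop,ack,done} ↦ &{stop,ack,done}  (internal→external)
            case stop:
              ⊕{more,done,data} ↦ &{more,done,data}  (internal→external)
                case more:
                  ⊕{stop,data,retry} ↦ &{stop,data,retry}  (internal→external)
                    case stop:
                      end ↦ end
                    case data:
                      Z ↦ Z
                    case retry:
                      end ↦ end
                case done:
                  ?Unit ↦ !Unit
                    Z ↦ Z
                case data:
                  ?Int ↦ !Int
                    Z ↦ Z
            case ack:
              ?Int ↦ !Int
                !Int ↦ ?Int
                  end ↦ end
            case done:
              ⊕{data,more} ↦ &{data,more}  (internal→external)
                case data:
                  ⊕{retry,data,ack} ↦ &{retry,data,ack}  (internal→external)
                    case retry:
                      end ↦ end
                    case data:
                      Z ↦ Z
                    case ack:
                      Z ↦ Z
                case more:
                  !Unit ↦ ?Unit
                    Z ↦ Z

μZ.&{ack: ?Int.!Int.?Unit.&{stop: Z, retry: Z, data: end}, more: &{done: &{data: !Bool.&{ok: Z, retry: end, err: end}, more: ⊕{ack: ?Unit.Z, err: ⊕{ack: Z, retry: Z}, done: ?Str.Z}, retry: &{more: !Bool.end, ok: ?Int.Z}}, more: ?Bool.⊕{ack: &{done: Z, ok: Z, retry: Z}, ok: &{ack: Z, done: Z}}, ack: &{stop: &{more: &{stop: end, data: Z, retry: end}, done: !Unit.Z, data: !Int.Z}, ack: !Int.?Int.end, done: &{data: &{retry: end, data: Z, ack: Z}, more: ?Unit.Z}}}}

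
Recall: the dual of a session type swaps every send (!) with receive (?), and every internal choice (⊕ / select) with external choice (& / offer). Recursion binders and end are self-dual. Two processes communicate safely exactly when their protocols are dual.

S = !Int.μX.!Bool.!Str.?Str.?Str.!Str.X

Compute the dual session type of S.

!Int → ?Int
  μX → μX  (binder kept)
    !Bool → ?Bool
      !Str → ?Str
        ?Str → !Str
          ?Str → !Str
            !Str → ?Str
              X ↦ X

?Int.μX.?Bool.?Str.!Str.!Str.?Str.X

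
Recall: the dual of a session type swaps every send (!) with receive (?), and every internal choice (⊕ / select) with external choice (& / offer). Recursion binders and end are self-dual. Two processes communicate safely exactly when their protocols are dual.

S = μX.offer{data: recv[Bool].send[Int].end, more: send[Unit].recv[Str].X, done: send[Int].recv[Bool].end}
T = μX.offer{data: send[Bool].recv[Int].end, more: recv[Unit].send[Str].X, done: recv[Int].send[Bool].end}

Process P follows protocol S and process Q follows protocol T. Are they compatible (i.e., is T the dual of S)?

NO

μX vs μX  ok (binder kept)
  offer{data,more,done} vs offer{data,more,done}  ✗ choice polarity not flipped — not dual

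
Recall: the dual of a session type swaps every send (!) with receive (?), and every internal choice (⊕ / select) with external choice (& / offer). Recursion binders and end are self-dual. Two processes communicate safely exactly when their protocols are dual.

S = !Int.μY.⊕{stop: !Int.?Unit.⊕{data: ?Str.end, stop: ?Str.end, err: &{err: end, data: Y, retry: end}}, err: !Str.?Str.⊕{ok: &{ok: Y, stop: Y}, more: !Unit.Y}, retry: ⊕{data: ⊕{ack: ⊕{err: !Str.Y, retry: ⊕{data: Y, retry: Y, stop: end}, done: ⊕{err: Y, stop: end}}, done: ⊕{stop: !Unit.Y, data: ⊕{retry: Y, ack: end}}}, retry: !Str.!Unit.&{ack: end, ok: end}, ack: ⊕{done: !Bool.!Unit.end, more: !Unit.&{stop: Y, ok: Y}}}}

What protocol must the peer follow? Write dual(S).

?Int.μY.&{stop: ?Int.!Unit.&{data: !Str.end, stop: !Str.end, err: ⊕{err: end, data: Y, retry: end}}, err: ?Str.!Str.&{ok: ⊕{ok: Y, stop: Y}, more: ?Unit.Y}, retry: &{data: &{ack: &{err: ?Str.Y, retry: &{data: Y, retry: Y, stop: end}, done: &{err: Y, stop: end}}, done: &{stop: ?Unit.Y, data: &{retry: Y, ack: end}}}, retry: ?Str.?Unit.⊕{ack: end, ok: end}, ack: &{done: ?Bool.?Unit.end, more: ?Unit.⊕{stop: Y, ok: Y}}}}

!Int → ?Int
  μY → μY  (binder kept)
    ⊕{stop,err,retry} → &{stop,err,retry}  (⊕→&)
      • stop:
        !Int → ?Int
          ?Unit → !Unit
            ⊕{data,stop,err} → &{data,stop,err}  (⊕→&)
              • data:
                ?Str → !Str
                  dual(end) = end
              • stop:
                ?Str → !Str
                  dual(end) = end
              • err:
                &{err,data,retry} → ⊕{err,data,retry}  (offer→select)
                  • err:
                    dual(end) = end
                  • data:
                    dual(Y) = Y
                  • retry:
                    dual(end) = end
      • err:
        !Str → ?Str
          ?Str → !Str
            ⊕{ok,more} → &{ok,more}  (⊕→&)
              • ok:
                &{ok,stop} → ⊕{ok,stop}  (offer→select)
                  • ok:
                    dual(Y) = Y
                  • stop:
                    dual(Y) = Y
              • more:
                !Unit → ?Unit
                  dual(Y) = Y
      • retry:
        ⊕{data,retry,ack} → &{data,retry,ack}  (⊕→&)
          • data:
            ⊕{ack,done} → &{ack,done}  (⊕→&)
              • ack:
                ⊕{err,retry,done} → &{err,retry,done}  (⊕→&)
                  • err:
                    !Str → ?Str
                      dual(Y) = Y
                  • retry:
                    ⊕{data,retry,stop} → &{data,retry,stop}  (⊕→&)
                      • data:
                        dual(Y) = Y
                      • retry:
                        dual(Y) = Y
                      • stop:
                        dual(end) = end
                  • done:
                    ⊕{err,stop} → &{err,stop}  (⊕→&)
                      • err:
                        dual(Y) = Y
                      • stop:
                        dual(end) = end
              • done:
                ⊕{stop,data} → &{stop,data}  (⊕→&)
                  • stop:
                    !Unit → ?Unit
                      dual(Y) = Y
                  • data:
                    ⊕{retry,ack} → &{retry,ack}  (⊕→&)
                      • retry:
                        dual(Y) = Y
                      • ack:
                        dual(end) = end
          • retry:
            !Str → ?Str
              !Unit → ?Unit
                &{ack,ok} → ⊕{ack,ok}  (offer→select)
                  • ack:
                    dual(end) = end
                  • ok:
                    dual(end) = end
          • ack:
            ⊕{done,more} → &{done,more}  (⊕→&)
              • done:
                !Bool → ?Bool
                  !Unit → ?Unit
                    dual(end) = end
              • more:
                !Unit → ?Unit
                  &{stop,ok} → ⊕{stop,ok}  (offer→select)
                    • stop:
                      dual(Y) = Y
                    • ok:
                      dual(Y) = Y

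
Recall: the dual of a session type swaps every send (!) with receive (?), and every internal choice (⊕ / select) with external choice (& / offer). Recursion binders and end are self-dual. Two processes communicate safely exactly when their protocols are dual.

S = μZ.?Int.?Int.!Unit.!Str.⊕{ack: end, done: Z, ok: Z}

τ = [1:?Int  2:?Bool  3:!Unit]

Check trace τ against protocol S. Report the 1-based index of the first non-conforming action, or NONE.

step 1: ?Int  match  now at ?Int.!Unit.!Str.⊕{ack: end, done: μZ.…, ok: μZ.…}
step 2: got ?Bool, protocol expects ?Int  ✗

2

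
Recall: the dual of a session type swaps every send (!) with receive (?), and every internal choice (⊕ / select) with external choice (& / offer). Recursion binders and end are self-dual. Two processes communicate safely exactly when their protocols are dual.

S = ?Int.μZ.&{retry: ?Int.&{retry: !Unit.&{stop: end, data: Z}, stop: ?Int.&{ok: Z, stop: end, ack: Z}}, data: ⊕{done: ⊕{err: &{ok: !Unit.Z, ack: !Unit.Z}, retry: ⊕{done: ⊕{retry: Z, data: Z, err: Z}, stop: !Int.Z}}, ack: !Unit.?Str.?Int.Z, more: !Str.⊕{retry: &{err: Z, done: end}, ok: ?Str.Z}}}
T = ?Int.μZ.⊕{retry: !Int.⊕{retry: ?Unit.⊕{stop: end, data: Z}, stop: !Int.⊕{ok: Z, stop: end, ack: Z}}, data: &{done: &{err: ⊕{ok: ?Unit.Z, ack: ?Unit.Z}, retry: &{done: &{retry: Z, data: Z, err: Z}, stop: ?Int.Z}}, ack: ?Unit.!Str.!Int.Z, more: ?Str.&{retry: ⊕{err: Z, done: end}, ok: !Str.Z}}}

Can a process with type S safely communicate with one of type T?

NO

?Int vs ?Int  ✗ same direction on both sides — not dual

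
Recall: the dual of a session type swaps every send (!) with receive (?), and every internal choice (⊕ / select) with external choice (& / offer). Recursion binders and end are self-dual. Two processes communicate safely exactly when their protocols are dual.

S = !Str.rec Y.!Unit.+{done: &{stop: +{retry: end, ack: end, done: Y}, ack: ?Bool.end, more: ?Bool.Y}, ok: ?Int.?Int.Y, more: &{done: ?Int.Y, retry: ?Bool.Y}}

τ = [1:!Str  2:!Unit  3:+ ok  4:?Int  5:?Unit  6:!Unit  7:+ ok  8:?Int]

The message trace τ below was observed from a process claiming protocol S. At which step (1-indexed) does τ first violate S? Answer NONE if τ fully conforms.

step 1: !Str  ok  cont: rec Y.…
step 2: !Unit  ok  cont: +{done: &{stop: +{retry: end, ack: end, done: rec Y.…}, ack: ?Bool.end, more: ?Bool.rec Y.…}, ok: ?Int.?Int.rec Y.…, more: &{done: ?Int.rec Y.…, retry: ?Bool.rec Y.…}}
step 3: + ok  ok  cont: ?Int.?Int.rec Y.…
step 4: ?Int  ok  cont: ?Int.rec Y.…
step 5: got ?Unit, protocol expects ?Int  ✗

5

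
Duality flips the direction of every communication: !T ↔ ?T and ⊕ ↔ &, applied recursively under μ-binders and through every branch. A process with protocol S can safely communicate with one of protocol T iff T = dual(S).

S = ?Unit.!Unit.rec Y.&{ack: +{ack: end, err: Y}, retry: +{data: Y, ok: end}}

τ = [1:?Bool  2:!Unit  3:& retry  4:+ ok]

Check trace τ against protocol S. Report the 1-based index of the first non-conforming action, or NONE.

1

step 1: got ?Bool, protocol expects ?Unit  ✗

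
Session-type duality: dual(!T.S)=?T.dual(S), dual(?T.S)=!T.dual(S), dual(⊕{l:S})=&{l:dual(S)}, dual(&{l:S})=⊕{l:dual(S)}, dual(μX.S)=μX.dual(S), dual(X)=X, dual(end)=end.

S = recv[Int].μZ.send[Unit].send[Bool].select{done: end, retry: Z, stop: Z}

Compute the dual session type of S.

send[Int].μZ.recv[Unit].recv[Bool].offer{done: end, retry: Z, stop: Z}

recv[Int] → send[Int]
  μZ → μZ  (rec unchanged)
    send[Unit] → recv[Unit]
      send[Bool] → recv[Bool]
        select{done,retry,stop} → offer{done,retry,stop}  (internal→external)
          [done]
            end self-dual
          [retry]
            Z self-dual
          [stop]
            Z self-dual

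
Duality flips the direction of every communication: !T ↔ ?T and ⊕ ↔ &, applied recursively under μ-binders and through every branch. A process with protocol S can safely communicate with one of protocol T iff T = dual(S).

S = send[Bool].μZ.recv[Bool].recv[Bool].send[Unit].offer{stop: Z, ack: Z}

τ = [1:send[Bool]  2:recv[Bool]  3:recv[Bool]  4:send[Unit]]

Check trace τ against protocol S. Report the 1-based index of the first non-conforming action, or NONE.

NONE

step 1: send[Bool]  ok  residual = μZ.…
step 2: recv[Bool]  ok  residual = recv[Bool].send[Unit].offer{stop: μZ.…, ack: μZ.…}
step 3: recv[Bool]  ok  residual = send[Unit].offer{stop: μZ.…, ack: μZ.…}
step 4: send[Unit]  ok  residual = offer{stop: μZ.…, ack: μZ.…}
τ conforms to S (length 4)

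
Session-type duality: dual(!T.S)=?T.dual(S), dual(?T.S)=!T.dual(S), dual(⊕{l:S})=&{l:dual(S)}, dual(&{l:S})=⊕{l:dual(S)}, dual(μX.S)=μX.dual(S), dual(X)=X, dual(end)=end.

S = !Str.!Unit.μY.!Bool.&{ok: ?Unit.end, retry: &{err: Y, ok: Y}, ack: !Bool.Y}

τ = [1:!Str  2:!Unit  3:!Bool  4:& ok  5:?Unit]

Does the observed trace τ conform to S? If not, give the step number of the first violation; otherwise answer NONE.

[1] !Str  ok  residual = !Unit.μY.…
[2] !Unit  ok  residual = μY.…
[3] !Bool  ok  residual = &{ok: ?Unit.end, retry: &{err: μY.…, ok: μY.…}, ack: !Bool.μY.…}
[4] & ok  ok  residual = ?Unit.end
[5] ?Unit  ok  residual = end
τ conforms to S (length 5)

NONE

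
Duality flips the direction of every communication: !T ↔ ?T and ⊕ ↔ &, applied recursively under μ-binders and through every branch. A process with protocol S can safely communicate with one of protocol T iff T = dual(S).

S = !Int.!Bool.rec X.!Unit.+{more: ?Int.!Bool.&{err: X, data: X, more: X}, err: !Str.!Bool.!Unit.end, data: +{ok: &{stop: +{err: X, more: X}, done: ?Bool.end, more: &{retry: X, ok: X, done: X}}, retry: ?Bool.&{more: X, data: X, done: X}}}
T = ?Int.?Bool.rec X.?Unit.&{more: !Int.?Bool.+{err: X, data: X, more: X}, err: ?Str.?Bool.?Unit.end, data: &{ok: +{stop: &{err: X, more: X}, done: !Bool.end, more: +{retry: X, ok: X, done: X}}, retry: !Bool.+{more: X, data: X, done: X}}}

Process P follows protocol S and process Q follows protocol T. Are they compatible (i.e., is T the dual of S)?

YES

!Int | ?Int  ok
  !Bool | ?Bool  ok
    rec X | rec X  ok (μ self-dual)
      !Unit | ?Unit  ok
        +{more,err,data} | &{more,err,data}  ok labels match
          • more:
            ?Int | !Int  ok
              !Bool | ?Bool  ok
                &{err,data,more} | +{err,data,more}  ok labels match
                  • err:
                    X | X  ok
                  • data:
                    X | X  ok
                  • more:
                    X | X  ok
          • err:
            !Str | ?Str  ok
              !Bool | ?Bool  ok
                !Unit | ?Unit  ok
                  end | end  ok
          • data:
            +{ok,retry} | &{ok,retry}  ok labels match
              • ok:
                &{stop,done,more} | +{stop,done,more}  ok labels match
                  • stop:
                    +{err,more} | &{err,more}  ok labels match
                      • err:
                        X | X  ok
                      • more:
                        X | X  ok
                  • done:
                    ?Bool | !Bool  ok
                      end | end  ok
                  • more:
                    &{retry,ok,done} | +{retry,ok,done}  ok labels match
                      • retry:
                        X | X  ok
                      • ok:
                        X | X  ok
                      • done:
                        X | X  ok
              • retry:
                ?Bool | !Bool  ok
                  &{more,data,done} | +{more,data,done}  ok labels match
                    • more:
                      X | X  ok
                    • data:
                      X | X  ok
                    • done:
                      X | X  ok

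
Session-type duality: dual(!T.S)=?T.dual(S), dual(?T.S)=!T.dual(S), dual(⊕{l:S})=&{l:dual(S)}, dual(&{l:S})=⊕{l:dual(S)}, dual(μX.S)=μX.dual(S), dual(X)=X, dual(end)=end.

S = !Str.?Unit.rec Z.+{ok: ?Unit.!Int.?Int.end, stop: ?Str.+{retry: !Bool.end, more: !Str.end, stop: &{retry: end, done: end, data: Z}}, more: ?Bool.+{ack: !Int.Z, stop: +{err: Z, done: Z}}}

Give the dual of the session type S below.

!Str → ?Str
  ?Unit → !Unit
    rec Z → rec Z  (μ self-dual)
      +{ok,stop,more} → &{ok,stop,more}  (select→offer)
        • ok:
          ?Unit → !Unit
            !Int → ?Int
              ?Int → !Int
                end ↦ end
        • stop:
          ?Str → !Str
            +{retry,more,stop} → &{retry,more,stop}  (select→offer)
              • retry:
                !Bool → ?Bool
                  end ↦ end
              • more:
                !Str → ?Str
                  end ↦ end
              • stop:
                &{retry,done,data} → +{retry,done,data}  (external→internal)
                  • retry:
                    end ↦ end
                  • done:
                    end ↦ end
                  • data:
                    Z ↦ Z
        • more:
          ?Bool → !Bool
            +{ack,stop} → &{ack,stop}  (select→offer)
              • ack:
                !Int → ?Int
                  Z ↦ Z
              • stop:
                +{err,done} → &{err,done}  (select→offer)
                  • err:
                    Z ↦ Z
                  • done:
                    Z ↦ Z

?Str.!Unit.rec Z.&{ok: !Unit.?Int.!Int.end, stop: !Str.&{retry: ?Bool.end, more: ?Str.end, stop: +{retry: end, done: end, data: Z}}, more: !Bool.&{ack: ?Int.Z, stop: &{err: Z, done: Z}}}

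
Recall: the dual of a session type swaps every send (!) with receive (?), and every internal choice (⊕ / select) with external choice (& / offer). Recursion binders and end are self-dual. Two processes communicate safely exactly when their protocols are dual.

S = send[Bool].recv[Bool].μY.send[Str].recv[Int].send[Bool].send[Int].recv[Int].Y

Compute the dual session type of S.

send[Bool] ↦ recv[Bool]
  recv[Bool] ↦ send[Bool]
    μY ↦ μY  (binder kept)
      send[Str] ↦ recv[Str]
        recv[Int] ↦ send[Int]
          send[Bool] ↦ recv[Bool]
            send[Int] ↦ recv[Int]
              recv[Int] ↦ send[Int]
                Y ↦ Y

recv[Bool].send[Bool].μY.recv[Str].send[Int].recv[Bool].recv[Int].send[Int].Y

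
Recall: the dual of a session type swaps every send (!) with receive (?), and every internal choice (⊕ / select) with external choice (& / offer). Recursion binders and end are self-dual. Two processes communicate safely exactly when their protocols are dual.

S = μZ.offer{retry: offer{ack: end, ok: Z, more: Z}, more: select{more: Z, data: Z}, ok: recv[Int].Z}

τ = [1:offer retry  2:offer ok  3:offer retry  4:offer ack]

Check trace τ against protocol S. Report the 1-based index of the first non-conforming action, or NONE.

NONE

@1 offer retry  ✓  state: offer{ack: end, ok: μZ.…, more: μZ.…}
@2 offer ok  ✓  state: μZ.…
@3 offer retry  ✓  state: offer{ack: end, ok: μZ.…, more: μZ.…}
@4 offer ack  ✓  state: end
τ conforms to S (length 4)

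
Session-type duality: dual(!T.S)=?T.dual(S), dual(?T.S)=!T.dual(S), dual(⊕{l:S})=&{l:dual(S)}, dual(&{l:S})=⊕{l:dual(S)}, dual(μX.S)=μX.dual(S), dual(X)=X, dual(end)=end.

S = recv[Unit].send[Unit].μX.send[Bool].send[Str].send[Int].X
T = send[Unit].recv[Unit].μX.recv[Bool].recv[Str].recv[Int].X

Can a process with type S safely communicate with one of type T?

YES

recv[Unit] | send[Unit]  ok
  send[Unit] | recv[Unit]  ok
    μX | μX  ok (μ self-dual)
      send[Bool] | recv[Bool]  ok
        send[Str] | recv[Str]  ok
          send[Int] | recv[Int]  ok
            X | X  ok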